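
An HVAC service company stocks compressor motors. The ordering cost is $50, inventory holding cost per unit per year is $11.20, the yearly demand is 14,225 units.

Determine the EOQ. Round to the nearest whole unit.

356 units

EOQ = √(2DS/H) = √(2 × 14,225 × 50 / 11.2)
    = √(127,008.93) ≈ 356.38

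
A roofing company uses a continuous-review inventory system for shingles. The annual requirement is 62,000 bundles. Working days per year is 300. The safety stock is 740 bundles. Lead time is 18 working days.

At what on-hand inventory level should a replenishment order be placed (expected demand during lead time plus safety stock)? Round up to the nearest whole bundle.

4,460 bundles

Daily demand d = 62,000 / 300 = 206.667 bundles/day
Demand during lead time = 206.667 × 18 = 3,720.00
Reorder point = 3,720.00 + 740 = 4,460.00 → round up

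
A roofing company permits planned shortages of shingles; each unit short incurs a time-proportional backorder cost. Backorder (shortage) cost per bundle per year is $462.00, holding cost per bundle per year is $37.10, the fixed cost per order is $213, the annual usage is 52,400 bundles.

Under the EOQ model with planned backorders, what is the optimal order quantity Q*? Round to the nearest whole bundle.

Basic EOQ = √(2·52,400·213/37.1) = 775.682
Backorder adjustment √((H+b)/b) = √((37.1+462)/462) = 1.0394
Q* = 775.682 × 1.0394 ≈ 806.23

806 bundles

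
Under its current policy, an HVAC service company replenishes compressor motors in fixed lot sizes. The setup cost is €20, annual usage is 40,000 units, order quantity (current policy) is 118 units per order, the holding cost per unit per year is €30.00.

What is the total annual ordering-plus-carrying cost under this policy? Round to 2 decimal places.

Ordering: D/Q × S = 40,000/118 × €20 = €6,779.66
Holding:  Q/2 × H = 118/2 × €30 = €1,770.00
Total = €6,779.66 + €1,770.00 = €8,549.66

€8,549.66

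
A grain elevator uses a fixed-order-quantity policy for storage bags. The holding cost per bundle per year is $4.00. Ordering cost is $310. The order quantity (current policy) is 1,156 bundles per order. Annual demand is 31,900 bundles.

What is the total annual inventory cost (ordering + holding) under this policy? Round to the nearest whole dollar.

$10,866

Orders/yr = 31,900/1,156 = 27.595; ordering cost = 27.595 × $310 = $8,554.50
Average inventory = 1,156/2 = 578; holding cost = 578 × $4 = $2,312.00
Total = $8,554.50 + $2,312.00 = $10,866.50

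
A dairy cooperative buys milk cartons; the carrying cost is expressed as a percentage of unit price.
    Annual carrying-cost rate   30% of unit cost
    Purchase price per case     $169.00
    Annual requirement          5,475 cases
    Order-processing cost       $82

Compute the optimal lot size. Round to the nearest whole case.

H = i·C = 0.3 × $169 = $50.7000 per case-year
Optimal lot size Q* = (2 × 5,475 × $82 / $50.7)^½ ≈ 133.08

133 cases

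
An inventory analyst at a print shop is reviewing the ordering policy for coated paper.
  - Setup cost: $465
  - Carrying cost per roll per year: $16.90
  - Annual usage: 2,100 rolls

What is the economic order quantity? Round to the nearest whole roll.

340 rolls

Q* = √(2·D·S / H) = √(2·2,100·465 / 16.9) = √115,562.1 ≈ 339.94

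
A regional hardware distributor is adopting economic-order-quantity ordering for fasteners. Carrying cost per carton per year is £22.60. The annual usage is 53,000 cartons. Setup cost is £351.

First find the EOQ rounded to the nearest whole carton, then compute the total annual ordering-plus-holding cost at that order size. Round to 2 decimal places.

Q* = √(2·D·S / H) = √(2·53,000·351 / 22.6) = √1,646,283.2 ≈ 1,283.08 → Q = 1,283 cartons
Orders/yr = 53,000/1,283 = 41.309; ordering cost = 41.309 × £351 = £14,499.61
Average inventory = 1,283/2 = 641.5; holding cost = 641.5 × £22.6 = £14,497.90
Total = £14,499.61 + £14,497.90 = £28,997.51

£28,997.51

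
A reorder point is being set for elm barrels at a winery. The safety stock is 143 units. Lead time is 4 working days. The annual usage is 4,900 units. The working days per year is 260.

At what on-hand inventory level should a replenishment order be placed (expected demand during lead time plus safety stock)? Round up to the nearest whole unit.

Daily demand d = 4,900 / 260 = 18.846 units/day
Demand during lead time = 18.846 × 4 = 75.38
Reorder point = 75.38 + 143 = 218.38 → round up

219 units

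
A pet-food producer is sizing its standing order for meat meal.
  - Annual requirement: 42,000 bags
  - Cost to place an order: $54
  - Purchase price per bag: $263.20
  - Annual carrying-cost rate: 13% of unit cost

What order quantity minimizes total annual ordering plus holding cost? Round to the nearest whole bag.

364 bags

Carrying cost H = $263.2 × 13% = $34.2160/bag/yr
Q* = √(2·D·S / H) = √(2·42,000·54 / 34.216) = √132,569.6 ≈ 364.10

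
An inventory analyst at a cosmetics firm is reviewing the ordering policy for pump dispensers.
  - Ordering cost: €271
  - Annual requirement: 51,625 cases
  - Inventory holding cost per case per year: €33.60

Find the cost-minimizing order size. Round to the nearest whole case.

EOQ = √(2DS/H) = √(2 × 51,625 × 271 / 33.6)
    = √(832,760.42) ≈ 912.56

913 cases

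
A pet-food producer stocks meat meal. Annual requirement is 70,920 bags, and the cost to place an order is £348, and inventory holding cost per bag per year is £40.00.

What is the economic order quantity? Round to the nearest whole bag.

Optimal lot size Q* = (2 × 70,920 × £348 / £40)^½ ≈ 1,110.86

1,111 bags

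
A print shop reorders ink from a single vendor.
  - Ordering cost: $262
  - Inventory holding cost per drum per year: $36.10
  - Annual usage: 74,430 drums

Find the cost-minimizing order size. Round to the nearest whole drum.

1,039 drums

2DS/H = 2·74,430·262/36.1 = 1,080,368.98
EOQ = √1,080,368.98 ≈ 1,039.41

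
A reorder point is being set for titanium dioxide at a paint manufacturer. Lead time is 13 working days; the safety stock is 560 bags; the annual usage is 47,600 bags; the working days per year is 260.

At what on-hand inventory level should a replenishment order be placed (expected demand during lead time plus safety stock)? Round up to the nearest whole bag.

2,940 bags

Daily demand d = 47,600 / 260 = 183.077 bags/day
Demand during lead time = 183.077 × 13 = 2,380.00
Reorder point = 2,380.00 + 560 = 2,940.00 → round up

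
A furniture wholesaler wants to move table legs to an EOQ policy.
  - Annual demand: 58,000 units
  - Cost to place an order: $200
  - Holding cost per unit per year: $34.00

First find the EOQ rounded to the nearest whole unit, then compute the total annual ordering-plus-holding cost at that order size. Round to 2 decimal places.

Optimal lot size Q* = (2 × 58,000 × $200 / $34)^½ ≈ 826.05 → Q = 826 units
Annual ordering cost = (D/Q)·S = (58,000/826) × 200 = $14,043.58
Annual holding cost  = (Q/2)·H = (826/2) × 34 = $14,042.00
Total = $14,043.58 + $14,042.00 = $28,085.58

$28,085.58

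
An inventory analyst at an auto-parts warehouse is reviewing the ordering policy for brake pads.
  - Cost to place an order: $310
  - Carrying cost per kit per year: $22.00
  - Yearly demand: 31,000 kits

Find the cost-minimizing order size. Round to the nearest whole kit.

Optimal lot size Q* = (2 × 31,000 × $310 / $22)^½ ≈ 934.69

935 kits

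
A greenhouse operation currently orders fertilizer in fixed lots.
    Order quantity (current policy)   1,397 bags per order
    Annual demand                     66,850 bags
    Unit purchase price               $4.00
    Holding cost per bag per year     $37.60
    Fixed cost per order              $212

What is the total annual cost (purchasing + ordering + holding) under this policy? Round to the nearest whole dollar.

Orders/yr = 66,850/1,397 = 47.853; ordering cost = 47.853 × $212 = $10,144.74
Average inventory = 1,397/2 = 698.5; holding cost = 698.5 × $37.6 = $26,263.60
Purchase cost = D·C = 66,850 × 4 = $267,400.00
Total = $10,144.74 + $26,263.60 + $267,400.00 = $303,808.34

$303,808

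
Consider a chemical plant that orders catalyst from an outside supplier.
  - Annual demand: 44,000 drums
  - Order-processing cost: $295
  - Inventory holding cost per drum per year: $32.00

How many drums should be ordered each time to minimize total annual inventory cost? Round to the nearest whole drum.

901 drums

EOQ = √(2DS/H) = √(2 × 44,000 × 295 / 32)
    = √(811,250.00) ≈ 900.69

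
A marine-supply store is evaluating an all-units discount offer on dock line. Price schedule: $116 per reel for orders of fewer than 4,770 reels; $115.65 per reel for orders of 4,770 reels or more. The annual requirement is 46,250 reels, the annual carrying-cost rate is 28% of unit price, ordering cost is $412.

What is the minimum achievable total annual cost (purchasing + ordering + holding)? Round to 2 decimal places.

$5,400,182.56

H₁ = 28%×$116 = $32.4800;  H₂ = 28%×$115.65 = $32.3820
EOQ₁ = √(2×46,250×412/32.4800) = 1,083.21  (< 4,770, feasible at tier 1)
EOQ₂ = √(2×46,250×412/32.3820) = 1,084.84  (< 4,770 → use Q = 4,770 at tier-2 price)
TC(tier 1 (EOQ₁), Q≈1,083.2) = $5,400,182.56
TC(tier 2, Q≈4,770.0) = $5,430,038.33
Minimum at tier 1 (EOQ₁): $5,400,182.56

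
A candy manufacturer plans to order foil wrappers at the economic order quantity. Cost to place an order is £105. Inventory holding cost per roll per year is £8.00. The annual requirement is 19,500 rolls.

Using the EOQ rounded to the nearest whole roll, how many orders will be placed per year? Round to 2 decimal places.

Optimal lot size Q* = (2 × 19,500 × £105 / £8)^½ ≈ 715.45 → Q = 715
Orders per year = D/Q = 19,500 / 715 = 27.273

27.27 orders per year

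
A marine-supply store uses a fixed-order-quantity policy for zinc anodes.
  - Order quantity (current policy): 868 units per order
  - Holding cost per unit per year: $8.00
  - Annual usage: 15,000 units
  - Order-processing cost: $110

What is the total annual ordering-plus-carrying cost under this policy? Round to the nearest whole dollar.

Ordering: D/Q × S = 15,000/868 × $110 = $1,900.92
Holding:  Q/2 × H = 868/2 × $8 = $3,472.00
Total = $1,900.92 + $3,472.00 = $5,372.92

$5,373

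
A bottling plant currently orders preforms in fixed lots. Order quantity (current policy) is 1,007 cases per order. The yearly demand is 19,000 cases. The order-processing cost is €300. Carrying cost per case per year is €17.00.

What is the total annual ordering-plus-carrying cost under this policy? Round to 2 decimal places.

€14,219.88

Annual ordering cost = (D/Q)·S = (19,000/1,007) × 300 = €5,660.38
Annual holding cost  = (Q/2)·H = (1,007/2) × 17 = €8,559.50
Total = €5,660.38 + €8,559.50 = €14,219.88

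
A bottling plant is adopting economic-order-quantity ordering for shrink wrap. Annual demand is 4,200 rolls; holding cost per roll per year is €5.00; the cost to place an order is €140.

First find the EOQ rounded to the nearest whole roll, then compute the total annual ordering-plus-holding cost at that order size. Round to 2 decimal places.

EOQ = √(2DS/H) = √(2 × 4,200 × 140 / 5)
    = √(235,200.00) ≈ 484.97 → Q = 485 rolls
Annual ordering cost = (D/Q)·S = (4,200/485) × 140 = €1,212.37
Annual holding cost  = (Q/2)·H = (485/2) × 5 = €1,212.50
Total = €1,212.37 + €1,212.50 = €2,424.87

€2,424.87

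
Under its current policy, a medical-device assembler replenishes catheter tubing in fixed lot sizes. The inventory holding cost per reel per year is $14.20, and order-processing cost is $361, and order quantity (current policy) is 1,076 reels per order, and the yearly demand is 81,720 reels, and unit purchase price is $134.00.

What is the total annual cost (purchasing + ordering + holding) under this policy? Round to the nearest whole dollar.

Orders/yr = 81,720/1,076 = 75.948; ordering cost = 75.948 × $361 = $27,417.21
Average inventory = 1,076/2 = 538; holding cost = 538 × $14.2 = $7,639.60
Purchase cost = D·C = 81,720 × 134 = $10,950,480.00
Total = $27,417.21 + $7,639.60 + $10,950,480.00 = $10,985,536.81

$10,985,537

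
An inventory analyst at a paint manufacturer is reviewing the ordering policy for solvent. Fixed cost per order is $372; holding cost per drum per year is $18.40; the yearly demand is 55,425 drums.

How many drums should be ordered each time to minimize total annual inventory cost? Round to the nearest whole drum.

Optimal lot size Q* = (2 × 55,425 × $372 / $18.4)^½ ≈ 1,497.03

1,497 drums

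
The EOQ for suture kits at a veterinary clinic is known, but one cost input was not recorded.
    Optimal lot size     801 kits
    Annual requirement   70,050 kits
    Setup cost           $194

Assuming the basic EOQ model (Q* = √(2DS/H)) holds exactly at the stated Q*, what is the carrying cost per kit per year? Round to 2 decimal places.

$42.36

EOQ relation: Q² = 2DS/H, so rearrange for the unknown.
H = 2DS / Q² = 2 × 70,050 × 194 / 801² = 42.3618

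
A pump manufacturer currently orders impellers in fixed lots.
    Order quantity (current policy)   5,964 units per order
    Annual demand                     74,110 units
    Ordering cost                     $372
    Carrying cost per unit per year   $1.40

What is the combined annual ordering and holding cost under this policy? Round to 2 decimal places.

$8,797.36

Ordering: D/Q × S = 74,110/5,964 × $372 = $4,622.56
Holding:  Q/2 × H = 5,964/2 × $1.4 = $4,174.80
Total = $4,622.56 + $4,174.80 = $8,797.36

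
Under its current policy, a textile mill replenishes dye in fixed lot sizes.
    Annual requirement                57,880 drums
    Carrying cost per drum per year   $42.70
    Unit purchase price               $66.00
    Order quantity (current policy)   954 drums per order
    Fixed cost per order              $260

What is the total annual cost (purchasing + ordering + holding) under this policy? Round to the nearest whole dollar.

Ordering: D/Q × S = 57,880/954 × $260 = $15,774.42
Holding:  Q/2 × H = 954/2 × $42.7 = $20,367.90
Purchase cost = D·C = 57,880 × 66 = $3,820,080.00
Total = $15,774.42 + $20,367.90 + $3,820,080.00 = $3,856,222.32

$3,856,222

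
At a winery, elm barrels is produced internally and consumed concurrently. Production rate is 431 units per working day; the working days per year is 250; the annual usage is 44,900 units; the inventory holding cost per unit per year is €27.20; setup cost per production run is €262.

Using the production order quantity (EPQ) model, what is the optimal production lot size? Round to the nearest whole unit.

Daily demand d = 44,900/250 = 179.600; p = 431; 1 − d/p = 0.58329
EPQ = √(2DS / (H(1 − d/p)))
    = √(2 × 44,900 × 262 / (27.2 × 0.58329)) ≈ 1,217.76

1,218 units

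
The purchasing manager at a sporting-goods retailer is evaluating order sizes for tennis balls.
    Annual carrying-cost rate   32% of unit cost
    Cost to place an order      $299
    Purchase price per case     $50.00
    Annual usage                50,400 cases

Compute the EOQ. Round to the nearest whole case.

1,372 cases

H = i·C = 0.32 × $50 = $16.0000 per case-year
2DS/H = 2·50,400·299/16 = 1,883,700.00
EOQ = √1,883,700.00 ≈ 1,372.48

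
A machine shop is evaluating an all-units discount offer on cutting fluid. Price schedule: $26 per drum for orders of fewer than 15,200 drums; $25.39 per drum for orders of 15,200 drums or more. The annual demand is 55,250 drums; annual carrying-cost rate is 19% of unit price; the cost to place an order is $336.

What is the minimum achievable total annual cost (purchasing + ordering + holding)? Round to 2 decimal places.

H₁ = 19%×$26 = $4.9400;  H₂ = 19%×$25.39 = $4.8241
EOQ₁ = √(2×55,250×336/4.9400) = 2,741.49  (< 15,200, feasible at tier 1)
EOQ₂ = √(2×55,250×336/4.8241) = 2,774.23  (< 15,200 → use Q = 15,200 at tier-2 price)
TC(tier 1 (EOQ₁), Q≈2,741.5) = $1,450,042.98
TC(tier 2, Q≈15,200.0) = $1,440,681.98
Minimum at tier 2: $1,440,681.98

$1,440,681.98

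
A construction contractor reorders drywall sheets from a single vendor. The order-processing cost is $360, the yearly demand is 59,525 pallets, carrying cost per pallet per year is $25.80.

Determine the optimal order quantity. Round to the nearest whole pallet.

1,289 pallets

Q* = √(2·D·S / H) = √(2·59,525·360 / 25.8) = √1,661,162.8 ≈ 1,288.86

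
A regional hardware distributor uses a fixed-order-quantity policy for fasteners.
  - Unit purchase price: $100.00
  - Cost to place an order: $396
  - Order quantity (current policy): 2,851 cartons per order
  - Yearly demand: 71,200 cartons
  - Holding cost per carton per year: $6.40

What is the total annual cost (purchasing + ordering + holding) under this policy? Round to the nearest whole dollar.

$7,139,013

Orders/yr = 71,200/2,851 = 24.974; ordering cost = 24.974 × $396 = $9,889.58
Average inventory = 2,851/2 = 1425.5; holding cost = 1425.5 × $6.4 = $9,123.20
Purchase cost = D·C = 71,200 × 100 = $7,120,000.00
Total = $9,889.58 + $9,123.20 + $7,120,000.00 = $7,139,012.78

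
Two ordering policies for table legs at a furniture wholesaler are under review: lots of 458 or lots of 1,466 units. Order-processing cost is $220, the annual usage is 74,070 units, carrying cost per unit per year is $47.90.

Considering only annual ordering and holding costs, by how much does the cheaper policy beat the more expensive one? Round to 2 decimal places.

$322.32

TC(Q) = (D/Q)S + (Q/2)H
TC(458) = (74,070/458)×220 + (458/2)×47.9 = $46,548.58
TC(1,466) = (74,070/1,466)×220 + (1,466/2)×47.9 = $46,226.25
|ΔTC| = |$46,548.58 − $46,226.25| = $322.32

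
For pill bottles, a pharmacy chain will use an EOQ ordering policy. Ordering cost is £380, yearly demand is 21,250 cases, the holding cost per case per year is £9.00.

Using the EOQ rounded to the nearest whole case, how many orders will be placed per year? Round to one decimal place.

2DS/H = 2·21,250·380/9 = 1,794,444.44
EOQ = √1,794,444.44 ≈ 1,339.57 → Q = 1,340
Orders per year = D/Q = 21,250 / 1,340 = 15.858

15.9 orders per year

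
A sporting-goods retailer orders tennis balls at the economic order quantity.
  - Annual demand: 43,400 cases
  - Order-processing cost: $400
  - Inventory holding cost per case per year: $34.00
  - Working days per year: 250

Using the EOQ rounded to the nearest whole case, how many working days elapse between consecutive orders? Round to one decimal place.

2DS/H = 2·43,400·400/34 = 1,021,176.47
EOQ = √1,021,176.47 ≈ 1,010.53 → Q = 1,011 cases
T = Q/D × 250 days = 1,011/43,400 × 250 = 5.824 days

5.8 days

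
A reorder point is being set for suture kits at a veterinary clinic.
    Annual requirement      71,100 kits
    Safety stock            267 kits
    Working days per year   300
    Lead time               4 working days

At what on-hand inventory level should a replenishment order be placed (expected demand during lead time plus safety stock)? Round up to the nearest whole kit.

1,215 kits

Daily demand d = 71,100 / 300 = 237.000 kits/day
Demand during lead time = 237.000 × 4 = 948.00
Reorder point = 948.00 + 267 = 1,215.00 → round up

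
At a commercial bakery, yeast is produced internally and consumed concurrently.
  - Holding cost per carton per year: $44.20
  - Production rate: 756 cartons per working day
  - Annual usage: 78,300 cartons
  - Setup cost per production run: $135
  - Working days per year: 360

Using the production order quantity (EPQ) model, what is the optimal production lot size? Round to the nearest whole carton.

d = 78,300/360 = 217.5000 cartons/day;  effective holding cost H(1 − d/p) = 44.2·(1 − 217.5000/756) = 31.48373
Q* = √(2DS / H_eff) = √(2·78,300·135 / 31.48373) ≈ 819.44

819 cartons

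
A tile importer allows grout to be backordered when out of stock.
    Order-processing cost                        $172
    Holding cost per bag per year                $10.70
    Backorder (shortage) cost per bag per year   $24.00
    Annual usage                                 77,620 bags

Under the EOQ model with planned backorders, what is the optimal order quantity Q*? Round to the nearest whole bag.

1,899 bags

Basic EOQ = √(2·77,620·172/10.7) = 1,579.698
Backorder adjustment √((H+b)/b) = √((10.7+24)/24) = 1.2024
Q* = 1,579.698 × 1.2024 ≈ 1,899.47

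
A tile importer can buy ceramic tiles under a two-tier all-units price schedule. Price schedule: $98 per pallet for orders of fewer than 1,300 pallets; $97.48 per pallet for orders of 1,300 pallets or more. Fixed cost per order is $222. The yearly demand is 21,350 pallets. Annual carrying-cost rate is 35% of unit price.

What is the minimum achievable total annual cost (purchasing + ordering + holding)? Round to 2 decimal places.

H₁ = 35%×$98 = $34.3000;  H₂ = 35%×$97.48 = $34.1180
EOQ₁ = √(2×21,350×222/34.3000) = 525.71  (< 1,300, feasible at tier 1)
EOQ₂ = √(2×21,350×222/34.1180) = 527.11  (< 1,300 → use Q = 1,300 at tier-2 price)
TC(tier 1 (EOQ₁), Q≈525.7) = $2,110,331.73
TC(tier 2, Q≈1,300.0) = $2,107,020.62
Minimum at tier 2: $2,107,020.62

$2,107,020.62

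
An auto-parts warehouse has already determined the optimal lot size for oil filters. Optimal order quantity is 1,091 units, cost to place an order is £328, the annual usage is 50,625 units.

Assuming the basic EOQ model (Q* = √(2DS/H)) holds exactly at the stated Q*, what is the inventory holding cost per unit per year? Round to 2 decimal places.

£27.90

From Q* = √(2DS/H) ⇒ Q*² = 2DS/H.
H = 2DS / Q² = 2 × 50,625 × 328 / 1,091² = 27.9010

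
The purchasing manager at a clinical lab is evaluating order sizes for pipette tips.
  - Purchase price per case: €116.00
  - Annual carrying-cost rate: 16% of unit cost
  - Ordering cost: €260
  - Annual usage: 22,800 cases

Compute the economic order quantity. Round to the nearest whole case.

799 cases

H = i·C = 0.16 × €116 = €18.5600 per case-year
2DS/H = 2·22,800·260/18.56 = 638,793.10
EOQ = √638,793.10 ≈ 799.25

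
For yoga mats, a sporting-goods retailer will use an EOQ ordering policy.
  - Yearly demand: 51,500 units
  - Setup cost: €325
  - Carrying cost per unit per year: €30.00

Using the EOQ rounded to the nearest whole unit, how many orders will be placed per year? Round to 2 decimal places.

EOQ = √(2DS/H) = √(2 × 51,500 × 325 / 30)
    = √(1,115,833.33) ≈ 1,056.33 → Q = 1,056
Orders per year = D/Q = 51,500 / 1,056 = 48.769

48.77 orders per year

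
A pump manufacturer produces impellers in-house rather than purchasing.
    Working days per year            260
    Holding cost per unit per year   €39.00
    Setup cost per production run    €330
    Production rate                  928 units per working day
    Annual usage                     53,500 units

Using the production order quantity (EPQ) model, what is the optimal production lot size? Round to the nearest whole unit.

d = 53,500/260 = 205.7692 units/day;  effective holding cost H(1 − d/p) = 39·(1 − 205.7692/928) = 30.35237
Q* = √(2DS / H_eff) = √(2·53,500·330 / 30.35237) ≈ 1,078.58

1,079 units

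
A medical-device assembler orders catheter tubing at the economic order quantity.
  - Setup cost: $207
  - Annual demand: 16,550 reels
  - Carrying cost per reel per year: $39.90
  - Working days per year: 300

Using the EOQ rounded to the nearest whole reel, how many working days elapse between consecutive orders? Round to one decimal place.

7.5 days

Optimal lot size Q* = (2 × 16,550 × $207 / $39.9)^½ ≈ 414.39 → Q = 414 reels
Cycle time = (working days × Q)/D = (300 × 414) / 16,550 = 7.505 days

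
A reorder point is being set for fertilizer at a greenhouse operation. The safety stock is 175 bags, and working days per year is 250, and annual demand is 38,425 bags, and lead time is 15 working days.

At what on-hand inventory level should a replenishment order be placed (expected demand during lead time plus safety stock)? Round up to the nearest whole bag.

Daily demand d = 38,425 / 250 = 153.700 bags/day
Demand during lead time = 153.700 × 15 = 2,305.50
Reorder point = 2,305.50 + 175 = 2,480.50 → round up

2,481 bags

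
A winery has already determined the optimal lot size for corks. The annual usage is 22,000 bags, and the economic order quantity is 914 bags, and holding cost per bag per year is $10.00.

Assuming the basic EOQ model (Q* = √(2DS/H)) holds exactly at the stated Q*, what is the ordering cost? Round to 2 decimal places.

Since Q* = (2DS/H)^½, squaring gives Q*²·H = 2DS.
S = Q²H / (2D) = 914² × 10 / (2 × 22,000) = 189.8627

$189.86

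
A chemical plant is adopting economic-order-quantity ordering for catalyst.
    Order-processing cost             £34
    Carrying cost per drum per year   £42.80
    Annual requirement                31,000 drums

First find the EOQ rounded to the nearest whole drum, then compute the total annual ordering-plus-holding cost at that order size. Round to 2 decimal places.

Optimal lot size Q* = (2 × 31,000 × £34 / £42.8)^½ ≈ 221.93 → Q = 222 drums
Ordering: D/Q × S = 31,000/222 × £34 = £4,747.75
Holding:  Q/2 × H = 222/2 × £42.8 = £4,750.80
Total = £4,747.75 + £4,750.80 = £9,498.55

£9,498.55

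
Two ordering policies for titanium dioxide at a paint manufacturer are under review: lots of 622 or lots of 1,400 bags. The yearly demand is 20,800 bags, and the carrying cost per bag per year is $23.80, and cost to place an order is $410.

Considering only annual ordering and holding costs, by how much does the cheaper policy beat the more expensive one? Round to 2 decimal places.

TC(Q) = (D/Q)S + (Q/2)H
TC(622) = (20,800/622)×410 + (622/2)×23.8 = $21,112.41
TC(1,400) = (20,800/1,400)×410 + (1,400/2)×23.8 = $22,751.43
Cheaper: Q = 622.  Difference = $1,639.02

$1,639.02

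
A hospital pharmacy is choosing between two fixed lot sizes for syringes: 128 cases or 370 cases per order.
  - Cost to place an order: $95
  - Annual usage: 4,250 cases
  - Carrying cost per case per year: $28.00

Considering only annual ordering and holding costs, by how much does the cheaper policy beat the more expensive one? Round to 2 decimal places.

$1,324.92

For each Q, cost = (D/Q)·S + (Q/2)·H.
TC(128) = (4,250/128)×95 + (128/2)×28 = $4,946.30
TC(370) = (4,250/370)×95 + (370/2)×28 = $6,271.22
Lots of 128 are cheaper by $1,324.92.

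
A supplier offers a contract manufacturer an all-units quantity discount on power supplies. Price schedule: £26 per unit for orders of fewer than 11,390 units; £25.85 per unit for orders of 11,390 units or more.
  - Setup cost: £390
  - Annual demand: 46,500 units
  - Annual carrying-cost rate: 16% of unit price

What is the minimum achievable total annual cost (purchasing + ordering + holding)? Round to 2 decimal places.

£1,221,283.45

H₁ = 16%×£26 = £4.1600;  H₂ = 16%×£25.85 = £4.1360
EOQ₁ = √(2×46,500×390/4.1600) = 2,952.75  (< 11,390, feasible at tier 1)
EOQ₂ = √(2×46,500×390/4.1360) = 2,961.31  (< 11,390 → use Q = 11,390 at tier-2 price)
TC(tier 1 (EOQ₁), Q≈2,952.8) = £1,221,283.45
TC(tier 2, Q≈11,390.0) = £1,227,171.71
Minimum at tier 1 (EOQ₁): £1,221,283.45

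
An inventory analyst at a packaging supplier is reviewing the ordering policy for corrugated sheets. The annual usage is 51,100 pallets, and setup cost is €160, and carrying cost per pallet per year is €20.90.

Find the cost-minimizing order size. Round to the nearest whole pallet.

885 pallets

Q* = √(2·D·S / H) = √(2·51,100·160 / 20.9) = √782,392.3 ≈ 884.53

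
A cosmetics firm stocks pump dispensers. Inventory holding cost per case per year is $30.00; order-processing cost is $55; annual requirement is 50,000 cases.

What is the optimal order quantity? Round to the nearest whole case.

428 cases

2DS/H = 2·50,000·55/30 = 183,333.33
EOQ = √183,333.33 ≈ 428.17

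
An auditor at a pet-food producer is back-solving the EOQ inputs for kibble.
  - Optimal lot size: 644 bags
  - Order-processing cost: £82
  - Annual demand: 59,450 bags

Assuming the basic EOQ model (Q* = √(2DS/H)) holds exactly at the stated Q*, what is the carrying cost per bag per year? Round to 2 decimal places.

Since Q* = (2DS/H)^½, squaring gives Q*²·H = 2DS.
H = 2DS / Q² = 2 × 59,450 × 82 / 644² = 23.5084

£23.51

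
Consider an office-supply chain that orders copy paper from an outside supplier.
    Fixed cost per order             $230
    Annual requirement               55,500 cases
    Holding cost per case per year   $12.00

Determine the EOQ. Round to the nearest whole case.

1,459 cases

Optimal lot size Q* = (2 × 55,500 × $230 / $12)^½ ≈ 1,458.60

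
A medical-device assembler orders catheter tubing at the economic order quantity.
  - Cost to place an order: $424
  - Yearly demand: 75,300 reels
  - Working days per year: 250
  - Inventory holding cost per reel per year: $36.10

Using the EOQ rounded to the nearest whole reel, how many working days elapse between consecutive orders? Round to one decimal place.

Optimal lot size Q* = (2 × 75,300 × $424 / $36.1)^½ ≈ 1,329.97 → Q = 1,330 reels
Cycle time = (working days × Q)/D = (250 × 1,330) / 75,300 = 4.416 days

4.4 days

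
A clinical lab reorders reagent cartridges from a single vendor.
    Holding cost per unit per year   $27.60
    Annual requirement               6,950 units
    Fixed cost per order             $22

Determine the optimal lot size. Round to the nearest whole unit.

105 units

Q* = √(2·D·S / H) = √(2·6,950·22 / 27.6) = √11,079.7 ≈ 105.26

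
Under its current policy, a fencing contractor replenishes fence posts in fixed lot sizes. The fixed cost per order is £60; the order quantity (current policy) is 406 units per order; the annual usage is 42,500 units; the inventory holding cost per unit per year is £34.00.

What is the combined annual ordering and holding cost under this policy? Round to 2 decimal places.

Ordering: D/Q × S = 42,500/406 × £60 = £6,280.79
Holding:  Q/2 × H = 406/2 × £34 = £6,902.00
Total = £6,280.79 + £6,902.00 = £13,182.79

£13,182.79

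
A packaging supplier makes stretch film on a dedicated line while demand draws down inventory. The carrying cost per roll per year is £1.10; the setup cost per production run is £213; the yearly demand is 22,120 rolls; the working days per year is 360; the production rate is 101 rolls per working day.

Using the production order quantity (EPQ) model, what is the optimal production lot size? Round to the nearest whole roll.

d = 22,120/360 = 61.4444 rolls/day;  effective holding cost H(1 − d/p) = 1.1·(1 − 61.4444/101) = 0.43080
Q* = √(2DS / H_eff) = √(2·22,120·213 / 0.43080) ≈ 4,676.90

4,677 rolls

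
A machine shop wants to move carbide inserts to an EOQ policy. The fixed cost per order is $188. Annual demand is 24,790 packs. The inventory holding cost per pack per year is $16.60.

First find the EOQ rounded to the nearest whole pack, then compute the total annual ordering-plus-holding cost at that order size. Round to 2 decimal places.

$12,439.02

EOQ = √(2DS/H) = √(2 × 24,790 × 188 / 16.6)
    = √(561,508.43) ≈ 749.34 → Q = 749 packs
Annual ordering cost = (D/Q)·S = (24,790/749) × 188 = $6,222.32
Annual holding cost  = (Q/2)·H = (749/2) × 16.6 = $6,216.70
Total = $6,222.32 + $6,216.70 = $12,439.02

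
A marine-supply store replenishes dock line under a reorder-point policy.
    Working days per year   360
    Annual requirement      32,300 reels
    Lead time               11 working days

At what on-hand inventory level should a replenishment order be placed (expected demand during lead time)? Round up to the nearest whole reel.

987 reels

Daily demand d = 32,300 / 360 = 89.722 reels/day
Demand during lead time = 89.722 × 11 = 986.94
Reorder point = 986.94 → round up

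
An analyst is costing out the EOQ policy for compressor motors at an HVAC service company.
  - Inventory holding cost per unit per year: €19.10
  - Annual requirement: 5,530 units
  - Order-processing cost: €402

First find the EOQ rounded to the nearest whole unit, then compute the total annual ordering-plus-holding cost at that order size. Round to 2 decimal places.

€9,215.26

EOQ = √(2DS/H) = √(2 × 5,530 × 402 / 19.1)
    = √(232,781.15) ≈ 482.47 → Q = 482 units
Ordering: D/Q × S = 5,530/482 × €402 = €4,612.16
Holding:  Q/2 × H = 482/2 × €19.1 = €4,603.10
Total = €4,612.16 + €4,603.10 = €9,215.26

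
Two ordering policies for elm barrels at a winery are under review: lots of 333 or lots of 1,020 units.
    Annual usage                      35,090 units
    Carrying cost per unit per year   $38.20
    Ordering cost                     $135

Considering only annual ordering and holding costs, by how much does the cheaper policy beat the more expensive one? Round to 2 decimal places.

TC(Q) = (D/Q)S + (Q/2)H
TC(333) = (35,090/333)×135 + (333/2)×38.2 = $20,585.98
TC(1,020) = (35,090/1,020)×135 + (1,020/2)×38.2 = $24,126.26
|ΔTC| = |$20,585.98 − $24,126.26| = $3,540.29

$3,540.29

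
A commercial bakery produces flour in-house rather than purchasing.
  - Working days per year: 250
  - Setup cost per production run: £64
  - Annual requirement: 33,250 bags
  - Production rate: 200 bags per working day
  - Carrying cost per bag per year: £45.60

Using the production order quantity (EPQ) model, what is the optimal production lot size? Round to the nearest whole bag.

528 bags

Daily demand d = 33,250/250 = 133.000; p = 200; 1 − d/p = 0.33500
EPQ = √(2DS / (H(1 − d/p)))
    = √(2 × 33,250 × 64 / (45.6 × 0.33500)) ≈ 527.83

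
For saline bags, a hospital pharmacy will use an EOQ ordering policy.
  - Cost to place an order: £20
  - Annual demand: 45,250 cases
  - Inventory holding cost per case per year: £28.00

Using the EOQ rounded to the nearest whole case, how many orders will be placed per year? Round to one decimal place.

Optimal lot size Q* = (2 × 45,250 × £20 / £28)^½ ≈ 254.25 → Q = 254
Orders per year = D/Q = 45,250 / 254 = 178.150

178.1 orders per year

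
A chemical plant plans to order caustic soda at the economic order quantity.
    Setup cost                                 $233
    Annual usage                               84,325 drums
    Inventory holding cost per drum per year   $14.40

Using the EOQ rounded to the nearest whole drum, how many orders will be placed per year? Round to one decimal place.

Optimal lot size Q* = (2 × 84,325 × $233 / $14.4)^½ ≈ 1,651.92 → Q = 1,652
Orders per year = D/Q = 84,325 / 1,652 = 51.044

51.0 orders per year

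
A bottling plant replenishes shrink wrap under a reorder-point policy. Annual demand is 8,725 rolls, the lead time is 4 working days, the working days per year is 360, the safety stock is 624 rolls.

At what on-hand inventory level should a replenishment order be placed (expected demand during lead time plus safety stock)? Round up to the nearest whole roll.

Daily demand d = 8,725 / 360 = 24.236 rolls/day
Demand during lead time = 24.236 × 4 = 96.94
Reorder point = 96.94 + 624 = 720.94 → round up

721 rolls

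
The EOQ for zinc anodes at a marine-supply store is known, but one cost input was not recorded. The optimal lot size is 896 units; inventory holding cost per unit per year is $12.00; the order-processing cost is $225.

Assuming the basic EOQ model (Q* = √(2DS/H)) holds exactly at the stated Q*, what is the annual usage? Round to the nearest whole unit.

From Q* = √(2DS/H) ⇒ Q*² = 2DS/H.
D = Q²H / (2S) = 896² × 12 / (2 × 225) = 21,408.43

21,408 units per year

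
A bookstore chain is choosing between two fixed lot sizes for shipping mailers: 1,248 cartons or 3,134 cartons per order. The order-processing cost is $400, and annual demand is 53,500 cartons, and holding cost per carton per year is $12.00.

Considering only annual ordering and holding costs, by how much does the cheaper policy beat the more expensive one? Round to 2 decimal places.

$996.90

Annual cost at Q: ordering D·S/Q plus holding Q·H/2.
TC(1,248) = (53,500/1,248)×400 + (1,248/2)×12 = $24,635.44
TC(3,134) = (53,500/3,134)×400 + (3,134/2)×12 = $25,632.33
|ΔTC| = |$24,635.44 − $25,632.33| = $996.90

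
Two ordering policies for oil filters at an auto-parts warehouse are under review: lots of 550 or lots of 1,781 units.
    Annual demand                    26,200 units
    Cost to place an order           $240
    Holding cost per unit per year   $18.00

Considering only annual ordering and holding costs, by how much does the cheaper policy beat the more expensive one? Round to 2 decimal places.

For each Q, cost = (D/Q)·S + (Q/2)·H.
TC(550) = (26,200/550)×240 + (550/2)×18 = $16,382.73
TC(1,781) = (26,200/1,781)×240 + (1,781/2)×18 = $19,559.60
Cheaper: Q = 550.  Difference = $3,176.87

$3,176.87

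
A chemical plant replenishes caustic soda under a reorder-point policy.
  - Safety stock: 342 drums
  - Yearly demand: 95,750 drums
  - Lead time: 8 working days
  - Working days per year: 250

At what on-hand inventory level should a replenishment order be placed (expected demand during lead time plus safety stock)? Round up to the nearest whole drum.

3,406 drums

Daily demand d = 95,750 / 250 = 383.000 drums/day
Demand during lead time = 383.000 × 8 = 3,064.00
Reorder point = 3,064.00 + 342 = 3,406.00 → round up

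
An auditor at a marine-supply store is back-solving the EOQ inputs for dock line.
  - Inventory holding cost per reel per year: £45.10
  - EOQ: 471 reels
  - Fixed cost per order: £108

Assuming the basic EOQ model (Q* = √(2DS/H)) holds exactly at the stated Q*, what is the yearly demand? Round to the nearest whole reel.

46,320 reels per year

From Q* = √(2DS/H) ⇒ Q*² = 2DS/H.
D = Q²H / (2S) = 471² × 45.1 / (2 × 108) = 46,319.58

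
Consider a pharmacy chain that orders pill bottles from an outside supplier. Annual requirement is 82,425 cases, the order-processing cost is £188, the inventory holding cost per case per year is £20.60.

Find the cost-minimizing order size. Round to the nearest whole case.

2DS/H = 2·82,425·188/20.6 = 1,504,456.31
EOQ = √1,504,456.31 ≈ 1,226.56

1,227 cases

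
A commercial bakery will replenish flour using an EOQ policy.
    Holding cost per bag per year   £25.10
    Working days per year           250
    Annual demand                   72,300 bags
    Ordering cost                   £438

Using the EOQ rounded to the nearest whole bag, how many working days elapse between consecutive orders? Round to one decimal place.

5.5 days

Optimal lot size Q* = (2 × 72,300 × £438 / £25.1)^½ ≈ 1,588.49 → Q = 1,588 bags
T = Q/D × 250 days = 1,588/72,300 × 250 = 5.491 days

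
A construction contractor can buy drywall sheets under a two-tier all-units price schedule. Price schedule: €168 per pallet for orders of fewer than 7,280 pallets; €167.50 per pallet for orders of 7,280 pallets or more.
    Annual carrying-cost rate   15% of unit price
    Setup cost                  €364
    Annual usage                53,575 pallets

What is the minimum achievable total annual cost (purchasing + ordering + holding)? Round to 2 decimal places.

H₁ = 15%×€168 = €25.2000;  H₂ = 15%×€167.50 = €25.1250
EOQ₁ = √(2×53,575×364/25.2000) = 1,244.07  (< 7,280, feasible at tier 1)
EOQ₂ = √(2×53,575×364/25.1250) = 1,245.93  (< 7,280 → use Q = 7,280 at tier-2 price)
TC(tier 1 (EOQ₁), Q≈1,244.1) = €9,031,950.69
TC(tier 2, Q≈7,280.0) = €9,067,946.25
Minimum at tier 1 (EOQ₁): €9,031,950.69

€9,031,950.69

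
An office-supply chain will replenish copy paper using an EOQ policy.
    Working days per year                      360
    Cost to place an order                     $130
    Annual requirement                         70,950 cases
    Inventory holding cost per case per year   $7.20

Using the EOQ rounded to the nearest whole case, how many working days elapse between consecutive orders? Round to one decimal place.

8.1 days

Q* = √(2·D·S / H) = √(2·70,950·130 / 7.2) = √2,562,083.3 ≈ 1,600.65 → Q = 1,601 cases
Cycle time = (working days × Q)/D = (360 × 1,601) / 70,950 = 8.123 days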